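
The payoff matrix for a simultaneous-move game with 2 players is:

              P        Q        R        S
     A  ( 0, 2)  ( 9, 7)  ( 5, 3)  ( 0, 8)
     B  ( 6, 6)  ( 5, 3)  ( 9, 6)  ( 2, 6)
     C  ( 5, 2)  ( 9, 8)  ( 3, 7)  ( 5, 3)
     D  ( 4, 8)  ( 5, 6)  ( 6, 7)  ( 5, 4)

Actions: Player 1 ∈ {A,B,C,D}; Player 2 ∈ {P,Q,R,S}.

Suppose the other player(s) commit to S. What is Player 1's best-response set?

u_1(A vs S) = 0
u_1(B vs S) = 2
u_1(C vs S) = 5
u_1(D vs S) = 5
max payoff 5 at {C,D}

P1 best: {C,D}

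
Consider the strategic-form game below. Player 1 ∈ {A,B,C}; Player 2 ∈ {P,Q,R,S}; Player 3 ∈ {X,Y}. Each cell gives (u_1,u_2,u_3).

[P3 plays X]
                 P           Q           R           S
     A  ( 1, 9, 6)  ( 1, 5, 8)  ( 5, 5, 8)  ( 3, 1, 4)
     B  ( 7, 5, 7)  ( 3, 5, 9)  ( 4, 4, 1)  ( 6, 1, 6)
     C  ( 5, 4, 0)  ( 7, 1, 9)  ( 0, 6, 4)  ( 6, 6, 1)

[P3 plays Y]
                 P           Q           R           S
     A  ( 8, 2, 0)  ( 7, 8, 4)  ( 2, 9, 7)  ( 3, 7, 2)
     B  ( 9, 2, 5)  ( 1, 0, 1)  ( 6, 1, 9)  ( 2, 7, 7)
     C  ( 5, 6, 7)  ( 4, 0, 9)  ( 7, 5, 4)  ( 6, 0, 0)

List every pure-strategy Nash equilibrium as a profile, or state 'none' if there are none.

(A,P,X): not NE [P1→B gives 7>1]
(A,P,Y): not NE [P1→B gives 9>8; P2→R gives 9>2; P3→X gives 6>0]
(A,Q,X): not NE [P1→C gives 7>1; P2→P gives 9>5]
(A,Q,Y): not NE [P2→R gives 9>8; P3→X gives 8>4]
(A,R,X): not NE [P2→P gives 9>5]
(A,R,Y): not NE [P1→C gives 7>2; P3→X gives 8>7]
(A,S,X): not NE [P1→C gives 6>3; P2→P gives 9>1]
(A,S,Y): not NE [P1→C gives 6>3; P2→R gives 9>7; P3→X gives 4>2]
(B,P,X): NE
(B,P,Y): not NE [P2→S gives 7>2; P3→X gives 7>5]
(B,Q,X): not NE [P1→C gives 7>3]
(B,Q,Y): not NE [P1→A gives 7>1; P2→S gives 7>0; P3→X gives 9>1]
(B,R,X): not NE [P1→A gives 5>4; P2→Q gives 5>4; P3→Y gives 9>1]
(B,R,Y): not NE [P1→C gives 7>6; P2→S gives 7>1]
(B,S,X): not NE [P2→Q gives 5>1; P3→Y gives 7>6]
(B,S,Y): not NE [P1→C gives 6>2]
(C,P,X): not NE [P1→B gives 7>5; P2→S gives 6>4; P3→Y gives 7>0]
(C,P,Y): not NE [P1→B gives 9>5]
(C,Q,X): not NE [P2→S gives 6>1]
(C,Q,Y): not NE [P1→A gives 7>4; P2→P gives 6>0]
(C,R,X): not NE [P1→A gives 5>0]
(C,R,Y): not NE [P2→P gives 6>5]
(C,S,X): NE
(C,S,Y): not NE [P2→P gives 6>0; P3→X gives 1>0]

Nash profiles: (B,P,X), (C,S,X)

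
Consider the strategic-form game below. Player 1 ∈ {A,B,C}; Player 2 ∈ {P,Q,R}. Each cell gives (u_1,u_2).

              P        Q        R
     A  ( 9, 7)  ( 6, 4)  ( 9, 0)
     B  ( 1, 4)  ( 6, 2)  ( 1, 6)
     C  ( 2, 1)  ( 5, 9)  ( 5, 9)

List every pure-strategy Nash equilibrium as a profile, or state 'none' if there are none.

Nash profiles: (A,P)

(A,P): NE
(A,Q): not NE [P2→P gives 7>4]
(A,R): not NE [P2→P gives 7>0]
(B,P): not NE [P1→A gives 9>1; P2→R gives 6>4]
(B,Q): not NE [P2→R gives 6>2]
(B,R): not NE [P1→A gives 9>1]
(C,P): not NE [P1→A gives 9>2; P2→R gives 9>1]
(C,Q): not NE [P1→B gives 6>5]
(C,R): not NE [P1→A gives 9>5]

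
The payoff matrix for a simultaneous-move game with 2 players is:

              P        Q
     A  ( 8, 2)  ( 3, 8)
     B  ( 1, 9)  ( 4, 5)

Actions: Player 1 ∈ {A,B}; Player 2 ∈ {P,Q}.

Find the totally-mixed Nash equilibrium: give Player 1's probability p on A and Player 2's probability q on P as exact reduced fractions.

(p,q) = (2/5, 1/8)

P1 indiff ⇒ q·8+(1-q)·3 = q·1+(1-q)·4 ⇒ q(7) = (1-q)(1) ⇒ q = 1/8
P2 indiff ⇒ p·2+(1-p)·9 = p·8+(1-p)·5 ⇒ p(-6) = (1-p)(-4) ⇒ p = 2/5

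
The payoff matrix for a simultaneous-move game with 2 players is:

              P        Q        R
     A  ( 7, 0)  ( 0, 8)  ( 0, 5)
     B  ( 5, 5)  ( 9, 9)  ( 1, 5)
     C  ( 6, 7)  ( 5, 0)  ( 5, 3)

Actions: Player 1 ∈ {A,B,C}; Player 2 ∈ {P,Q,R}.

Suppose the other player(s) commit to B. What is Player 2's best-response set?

u_2(P vs B) = 5
u_2(Q vs B) = 9
u_2(R vs B) = 5
max payoff 9 at {Q}

BR_2 = {Q}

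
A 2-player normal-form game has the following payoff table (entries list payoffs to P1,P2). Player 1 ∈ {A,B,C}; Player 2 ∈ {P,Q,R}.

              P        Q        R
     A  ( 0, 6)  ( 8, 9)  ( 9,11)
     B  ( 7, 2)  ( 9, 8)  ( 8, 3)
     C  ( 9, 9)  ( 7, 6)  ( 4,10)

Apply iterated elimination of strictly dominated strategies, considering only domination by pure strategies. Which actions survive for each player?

Remaining: P1:{A,B} P2:{Q,R}

P2 drop P (R beats it: A:11>6 B:3>2 C:10>9)
P1 drop C (A beats it: Q:8>7 R:9>4)
P1→{A,B} P2→{Q,R}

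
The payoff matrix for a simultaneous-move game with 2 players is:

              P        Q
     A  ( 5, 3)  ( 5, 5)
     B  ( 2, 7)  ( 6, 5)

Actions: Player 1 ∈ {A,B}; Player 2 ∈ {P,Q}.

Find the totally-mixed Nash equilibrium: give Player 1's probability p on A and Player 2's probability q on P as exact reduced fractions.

P1 mixes 1/2 on A; P2 mixes 1/4 on P

P1 indiff ⇒ q·5+(1-q)·5 = q·2+(1-q)·6 ⇒ q(3) = (1-q)(1) ⇒ q = 1/4
P2 indiff ⇒ p·3+(1-p)·7 = p·5+(1-p)·5 ⇒ p(-2) = (1-p)(-2) ⇒ p = 1/2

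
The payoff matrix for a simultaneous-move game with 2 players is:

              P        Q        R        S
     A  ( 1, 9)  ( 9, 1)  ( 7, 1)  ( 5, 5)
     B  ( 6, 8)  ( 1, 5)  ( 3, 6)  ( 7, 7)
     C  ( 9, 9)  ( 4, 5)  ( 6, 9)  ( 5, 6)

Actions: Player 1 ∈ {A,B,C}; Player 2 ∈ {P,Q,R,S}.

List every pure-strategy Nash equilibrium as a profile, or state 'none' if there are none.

Nash profiles: (C,P)

(A,P): not NE [P1→C gives 9>1]
(A,Q): not NE [P2→P gives 9>1]
(A,R): not NE [P2→P gives 9>1]
(A,S): not NE [P1→B gives 7>5; P2→P gives 9>5]
(B,P): not NE [P1→C gives 9>6]
(B,Q): not NE [P1→A gives 9>1; P2→P gives 8>5]
(B,R): not NE [P1→A gives 7>3; P2→P gives 8>6]
(B,S): not NE [P2→P gives 8>7]
(C,P): NE
(C,Q): not NE [P1→A gives 9>4; P2→R gives 9>5]
(C,R): not NE [P1→A gives 7>6]
(C,S): not NE [P1→B gives 7>5; P2→R gives 9>6]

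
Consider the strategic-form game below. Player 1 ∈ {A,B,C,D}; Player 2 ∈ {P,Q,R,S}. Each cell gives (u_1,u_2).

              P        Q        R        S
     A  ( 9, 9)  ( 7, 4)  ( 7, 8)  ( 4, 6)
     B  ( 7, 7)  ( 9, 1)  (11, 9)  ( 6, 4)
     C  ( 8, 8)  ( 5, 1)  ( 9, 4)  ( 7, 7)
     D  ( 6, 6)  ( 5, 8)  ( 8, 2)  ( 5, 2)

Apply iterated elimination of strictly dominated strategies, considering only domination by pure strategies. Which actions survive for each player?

P1 drop D (B beats it: P:7>6 Q:9>5 R:11>8 S:6>5)
P2 drop Q (P beats it: A:9>4 B:7>1 C:8>1)
P2 drop S (P beats it: A:9>6 B:7>4 C:8>7)
P1→{A,B,C} P2→{P,R}

Remaining: P1:{A,B,C} P2:{P,R}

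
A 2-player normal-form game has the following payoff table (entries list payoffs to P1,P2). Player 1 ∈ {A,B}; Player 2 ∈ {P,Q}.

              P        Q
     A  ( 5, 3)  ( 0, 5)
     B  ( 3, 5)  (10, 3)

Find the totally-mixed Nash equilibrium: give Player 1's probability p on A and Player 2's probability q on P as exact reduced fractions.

(p,q) = (1/2, 5/6)

P1 indiff ⇒ q·5+(1-q)·0 = q·3+(1-q)·10 ⇒ q(2) = (1-q)(10) ⇒ q = 5/6
P2 indiff ⇒ p·3+(1-p)·5 = p·5+(1-p)·3 ⇒ p(-2) = (1-p)(-2) ⇒ p = 1/2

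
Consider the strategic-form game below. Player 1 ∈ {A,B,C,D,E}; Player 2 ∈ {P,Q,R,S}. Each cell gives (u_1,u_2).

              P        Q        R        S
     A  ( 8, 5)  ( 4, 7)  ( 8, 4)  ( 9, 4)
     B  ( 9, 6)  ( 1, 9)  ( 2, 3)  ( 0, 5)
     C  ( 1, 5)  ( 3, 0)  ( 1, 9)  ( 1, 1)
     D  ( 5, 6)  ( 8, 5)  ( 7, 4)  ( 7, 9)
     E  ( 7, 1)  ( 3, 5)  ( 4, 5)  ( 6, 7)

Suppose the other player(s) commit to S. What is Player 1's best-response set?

u_1(A vs S) = 9
u_1(B vs S) = 0
u_1(C vs S) = 1
u_1(D vs S) = 7
u_1(E vs S) = 6
max payoff 9 at {A}

P1 best: {A}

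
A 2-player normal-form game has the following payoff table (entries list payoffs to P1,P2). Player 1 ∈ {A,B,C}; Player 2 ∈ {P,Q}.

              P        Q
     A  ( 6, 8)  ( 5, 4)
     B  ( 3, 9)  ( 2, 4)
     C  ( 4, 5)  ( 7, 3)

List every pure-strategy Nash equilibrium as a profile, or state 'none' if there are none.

(A,P): NE
(A,Q): not NE [P1→C gives 7>5; P2→P gives 8>4]
(B,P): not NE [P1→A gives 6>3]
(B,Q): not NE [P1→C gives 7>2; P2→P gives 9>4]
(C,P): not NE [P1→A gives 6>4]
(C,Q): not NE [P2→P gives 5>3]

Nash profiles: (A,P)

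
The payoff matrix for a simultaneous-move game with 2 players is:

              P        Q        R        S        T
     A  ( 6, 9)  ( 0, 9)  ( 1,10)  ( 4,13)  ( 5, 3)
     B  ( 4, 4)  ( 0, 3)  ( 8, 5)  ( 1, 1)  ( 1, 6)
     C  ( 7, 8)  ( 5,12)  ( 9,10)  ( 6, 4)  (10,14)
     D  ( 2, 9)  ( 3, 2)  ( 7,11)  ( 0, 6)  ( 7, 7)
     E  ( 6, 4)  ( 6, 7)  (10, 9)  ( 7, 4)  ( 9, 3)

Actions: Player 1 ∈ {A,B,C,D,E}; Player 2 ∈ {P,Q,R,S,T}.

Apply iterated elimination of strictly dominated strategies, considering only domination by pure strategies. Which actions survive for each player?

P1 drop A (C beats it: P:7>6 Q:5>0 R:9>1 S:6>4 T:10>5)
P1 drop B (C beats it: P:7>4 Q:5>0 R:9>8 S:6>1 T:10>1)
P1 drop D (C beats it: P:7>2 Q:5>3 R:9>7 S:6>0 T:10>7)
P2 drop P (Q beats it: C:12>8 E:7>4)
P2 drop S (Q beats it: C:12>4 E:7>4)
P1→{C,E} P2→{Q,R,T}

Remaining: P1:{C,E} P2:{Q,R,T}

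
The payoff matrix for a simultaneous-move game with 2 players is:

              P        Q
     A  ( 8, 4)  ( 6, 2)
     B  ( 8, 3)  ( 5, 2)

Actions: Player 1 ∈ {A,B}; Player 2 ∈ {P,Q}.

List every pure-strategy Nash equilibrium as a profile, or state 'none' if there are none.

(A,P): NE
(A,Q): not NE [P2→P gives 4>2]
(B,P): NE
(B,Q): not NE [P1→A gives 6>5; P2→P gives 3>2]

NE set: (A,P), (B,P)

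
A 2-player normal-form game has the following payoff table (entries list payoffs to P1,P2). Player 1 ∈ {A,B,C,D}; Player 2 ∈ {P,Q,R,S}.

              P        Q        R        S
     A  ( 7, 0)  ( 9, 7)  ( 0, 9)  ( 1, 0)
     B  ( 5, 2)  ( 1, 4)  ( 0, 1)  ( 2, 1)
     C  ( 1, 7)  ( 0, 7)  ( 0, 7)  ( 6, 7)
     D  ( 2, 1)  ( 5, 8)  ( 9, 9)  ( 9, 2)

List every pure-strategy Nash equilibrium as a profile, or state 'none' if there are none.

(A,P): not NE [P2→R gives 9>0]
(A,Q): not NE [P2→R gives 9>7]
(A,R): not NE [P1→D gives 9>0]
(A,S): not NE [P1→D gives 9>1; P2→R gives 9>0]
(B,P): not NE [P1→A gives 7>5; P2→Q gives 4>2]
(B,Q): not NE [P1→A gives 9>1]
(B,R): not NE [P1→D gives 9>0; P2→Q gives 4>1]
(B,S): not NE [P1→D gives 9>2; P2→Q gives 4>1]
(C,P): not NE [P1→A gives 7>1]
(C,Q): not NE [P1→A gives 9>0]
(C,R): not NE [P1→D gives 9>0]
(C,S): not NE [P1→D gives 9>6]
(D,P): not NE [P1→A gives 7>2; P2→R gives 9>1]
(D,Q): not NE [P1→A gives 9>5; P2→R gives 9>8]
(D,R): NE
(D,S): not NE [P2→R gives 9>2]

NE set: (D,R)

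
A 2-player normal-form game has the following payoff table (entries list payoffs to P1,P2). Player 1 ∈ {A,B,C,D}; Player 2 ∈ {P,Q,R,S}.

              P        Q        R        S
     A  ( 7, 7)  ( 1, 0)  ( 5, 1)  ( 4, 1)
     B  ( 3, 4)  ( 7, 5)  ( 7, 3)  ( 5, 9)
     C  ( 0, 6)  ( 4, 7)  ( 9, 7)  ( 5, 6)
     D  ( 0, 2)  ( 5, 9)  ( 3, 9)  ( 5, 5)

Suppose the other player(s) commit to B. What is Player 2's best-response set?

P2 best: {S}

u_2(P vs B) = 4
u_2(Q vs B) = 5
u_2(R vs B) = 3
u_2(S vs B) = 9
max payoff 9 at {S}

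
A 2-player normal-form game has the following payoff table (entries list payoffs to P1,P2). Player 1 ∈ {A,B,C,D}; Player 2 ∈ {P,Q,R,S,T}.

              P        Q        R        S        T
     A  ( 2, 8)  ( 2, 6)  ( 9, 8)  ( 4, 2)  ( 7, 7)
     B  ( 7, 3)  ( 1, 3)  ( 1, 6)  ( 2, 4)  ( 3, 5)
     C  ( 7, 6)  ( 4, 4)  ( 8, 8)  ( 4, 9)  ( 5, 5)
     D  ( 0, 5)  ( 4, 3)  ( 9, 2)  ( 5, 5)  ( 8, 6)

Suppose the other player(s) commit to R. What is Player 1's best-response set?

u_1(A vs R) = 9
u_1(B vs R) = 1
u_1(C vs R) = 8
u_1(D vs R) = 9
max payoff 9 at {A,D}

BR_1 = {A,D}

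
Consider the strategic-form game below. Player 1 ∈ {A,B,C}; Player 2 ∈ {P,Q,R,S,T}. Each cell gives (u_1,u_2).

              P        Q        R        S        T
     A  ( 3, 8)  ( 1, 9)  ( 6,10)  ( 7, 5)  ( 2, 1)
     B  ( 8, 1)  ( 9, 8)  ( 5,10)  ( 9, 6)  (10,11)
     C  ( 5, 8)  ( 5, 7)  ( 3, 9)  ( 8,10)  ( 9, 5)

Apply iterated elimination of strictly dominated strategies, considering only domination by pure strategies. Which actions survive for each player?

P1 drop C (B beats it: P:8>5 Q:9>5 R:5>3 S:9>8 T:10>9)
P2 drop P (Q beats it: A:9>8 B:8>1)
P2 drop Q (R beats it: A:10>9 B:10>8)
P2 drop S (R beats it: A:10>5 B:10>6)
P1→{A,B} P2→{R,T}

Remaining: P1:{A,B} P2:{R,T}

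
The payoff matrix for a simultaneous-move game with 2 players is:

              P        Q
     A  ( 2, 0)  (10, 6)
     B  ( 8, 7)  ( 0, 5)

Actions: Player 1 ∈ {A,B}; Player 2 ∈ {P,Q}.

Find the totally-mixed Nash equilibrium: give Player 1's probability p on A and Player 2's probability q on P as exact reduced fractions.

(p,q) = (1/4, 5/8)

P1 indiff ⇒ q·2+(1-q)·10 = q·8+(1-q)·0 ⇒ q(-6) = (1-q)(-10) ⇒ q = 5/8
P2 indiff ⇒ p·0+(1-p)·7 = p·6+(1-p)·5 ⇒ p(-6) = (1-p)(-2) ⇒ p = 1/4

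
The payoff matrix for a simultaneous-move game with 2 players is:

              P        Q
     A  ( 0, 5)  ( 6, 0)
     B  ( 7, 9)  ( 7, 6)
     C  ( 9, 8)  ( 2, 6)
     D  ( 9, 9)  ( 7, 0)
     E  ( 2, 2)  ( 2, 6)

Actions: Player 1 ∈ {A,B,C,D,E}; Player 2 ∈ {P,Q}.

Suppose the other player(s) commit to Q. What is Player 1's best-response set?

argmax u_1 = {B,D}

u_1(A vs Q) = 6
u_1(B vs Q) = 7
u_1(C vs Q) = 2
u_1(D vs Q) = 7
u_1(E vs Q) = 2
max payoff 7 at {B,D}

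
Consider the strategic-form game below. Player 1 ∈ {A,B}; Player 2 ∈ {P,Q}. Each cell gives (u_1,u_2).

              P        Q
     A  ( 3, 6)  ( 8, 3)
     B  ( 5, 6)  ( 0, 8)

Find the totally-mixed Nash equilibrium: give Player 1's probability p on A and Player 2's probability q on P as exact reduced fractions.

P1 indiff ⇒ q·3+(1-q)·8 = q·5+(1-q)·0 ⇒ q(-2) = (1-q)(-8) ⇒ q = 4/5
P2 indiff ⇒ p·6+(1-p)·6 = p·3+(1-p)·8 ⇒ p(3) = (1-p)(2) ⇒ p = 2/5

P1 mixes 2/5 on A; P2 mixes 4/5 on P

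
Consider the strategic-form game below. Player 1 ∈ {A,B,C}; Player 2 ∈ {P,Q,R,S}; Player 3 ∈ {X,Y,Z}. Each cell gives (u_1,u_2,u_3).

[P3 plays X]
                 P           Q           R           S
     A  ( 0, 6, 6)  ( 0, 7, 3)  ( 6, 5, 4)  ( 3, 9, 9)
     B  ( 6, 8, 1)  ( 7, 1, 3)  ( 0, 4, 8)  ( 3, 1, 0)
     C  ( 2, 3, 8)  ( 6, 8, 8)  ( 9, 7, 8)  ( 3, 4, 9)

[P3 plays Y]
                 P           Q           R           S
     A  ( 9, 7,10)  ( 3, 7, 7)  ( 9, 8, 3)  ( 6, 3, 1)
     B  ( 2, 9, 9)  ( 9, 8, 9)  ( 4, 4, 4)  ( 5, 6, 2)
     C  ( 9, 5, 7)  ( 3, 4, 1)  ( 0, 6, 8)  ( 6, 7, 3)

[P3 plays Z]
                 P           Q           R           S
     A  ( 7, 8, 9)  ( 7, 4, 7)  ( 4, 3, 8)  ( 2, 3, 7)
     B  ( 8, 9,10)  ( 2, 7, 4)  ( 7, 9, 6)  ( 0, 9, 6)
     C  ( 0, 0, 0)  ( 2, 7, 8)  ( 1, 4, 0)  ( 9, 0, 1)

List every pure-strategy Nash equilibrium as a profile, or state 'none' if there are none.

PSNE = {(A,S,X), (B,P,Z)}

(A,P,X): not NE [P1→B gives 6>0; P2→S gives 9>6; P3→Y gives 10>6]
(A,P,Y): not NE [P2→R gives 8>7]
(A,P,Z): not NE [P1→B gives 8>7; P3→Y gives 10>9]
(A,Q,X): not NE [P1→B gives 7>0; P2→S gives 9>7; P3→Z gives 7>3]
(A,Q,Y): not NE [P1→B gives 9>3; P2→R gives 8>7]
(A,Q,Z): not NE [P2→P gives 8>4]
(A,R,X): not NE [P1→C gives 9>6; P2→S gives 9>5; P3→Z gives 8>4]
(A,R,Y): not NE [P3→Z gives 8>3]
(A,R,Z): not NE [P1→B gives 7>4; P2→P gives 8>3]
(A,S,X): NE
(A,S,Y): not NE [P2→R gives 8>3; P3→X gives 9>1]
(A,S,Z): not NE [P1→C gives 9>2; P2→P gives 8>3; P3→X gives 9>7]
(B,P,X): not NE [P3→Z gives 10>1]
(B,P,Y): not NE [P1→C gives 9>2; P3→Z gives 10>9]
(B,P,Z): NE
(B,Q,X): not NE [P2→P gives 8>1; P3→Y gives 9>3]
(B,Q,Y): not NE [P2→P gives 9>8]
(B,Q,Z): not NE [P1→A gives 7>2; P2→S gives 9>7; P3→Y gives 9>4]
(B,R,X): not NE [P1→C gives 9>0; P2→P gives 8>4]
(B,R,Y): not NE [P1→A gives 9>4; P2→P gives 9>4; P3→X gives 8>4]
(B,R,Z): not NE [P3→X gives 8>6]
(B,S,X): not NE [P2→P gives 8>1; P3→Z gives 6>0]
(B,S,Y): not NE [P1→C gives 6>5; P2→P gives 9>6; P3→Z gives 6>2]
(B,S,Z): not NE [P1→C gives 9>0]
(C,P,X): not NE [P1→B gives 6>2; P2→Q gives 8>3]
(C,P,Y): not NE [P2→S gives 7>5; P3→X gives 8>7]
(C,P,Z): not NE [P1→B gives 8>0; P2→Q gives 7>0; P3→X gives 8>0]
(C,Q,X): not NE [P1→B gives 7>6]
(C,Q,Y): not NE [P1→B gives 9>3; P2→S gives 7>4; P3→Z gives 8>1]
(C,Q,Z): not NE [P1→A gives 7>2]
(C,R,X): not NE [P2→Q gives 8>7]
(C,R,Y): not NE [P1→A gives 9>0; P2→S gives 7>6]
(C,R,Z): not NE [P1→B gives 7>1; P2→Q gives 7>4; P3→Y gives 8>0]
(C,S,X): not NE [P2→Q gives 8>4]
(C,S,Y): not NE [P3→X gives 9>3]
(C,S,Z): not NE [P2→Q gives 7>0; P3→X gives 9>1]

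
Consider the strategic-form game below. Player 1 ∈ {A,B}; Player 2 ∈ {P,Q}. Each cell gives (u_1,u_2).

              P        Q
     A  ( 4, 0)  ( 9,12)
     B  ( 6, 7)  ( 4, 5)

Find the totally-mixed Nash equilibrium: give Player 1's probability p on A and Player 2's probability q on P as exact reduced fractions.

p=1/7, q=5/7

P1 indiff ⇒ q·4+(1-q)·9 = q·6+(1-q)·4 ⇒ q(-2) = (1-q)(-5) ⇒ q = 5/7
P2 indiff ⇒ p·0+(1-p)·7 = p·12+(1-p)·5 ⇒ p(-12) = (1-p)(-2) ⇒ p = 1/7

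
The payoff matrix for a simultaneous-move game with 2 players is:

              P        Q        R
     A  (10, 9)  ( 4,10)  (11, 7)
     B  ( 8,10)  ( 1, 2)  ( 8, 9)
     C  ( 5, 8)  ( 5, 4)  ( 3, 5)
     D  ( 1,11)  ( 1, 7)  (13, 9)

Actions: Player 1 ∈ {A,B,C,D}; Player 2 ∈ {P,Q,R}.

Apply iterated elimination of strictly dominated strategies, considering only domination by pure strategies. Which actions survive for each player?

P1 drop B (A beats it: P:10>8 Q:4>1 R:11>8)
P2 drop R (P beats it: A:9>7 C:8>5 D:11>9)
P1 drop D (A beats it: P:10>1 Q:4>1)
P1→{A,C} P2→{P,Q}

Remaining: P1:{A,C} P2:{P,Q}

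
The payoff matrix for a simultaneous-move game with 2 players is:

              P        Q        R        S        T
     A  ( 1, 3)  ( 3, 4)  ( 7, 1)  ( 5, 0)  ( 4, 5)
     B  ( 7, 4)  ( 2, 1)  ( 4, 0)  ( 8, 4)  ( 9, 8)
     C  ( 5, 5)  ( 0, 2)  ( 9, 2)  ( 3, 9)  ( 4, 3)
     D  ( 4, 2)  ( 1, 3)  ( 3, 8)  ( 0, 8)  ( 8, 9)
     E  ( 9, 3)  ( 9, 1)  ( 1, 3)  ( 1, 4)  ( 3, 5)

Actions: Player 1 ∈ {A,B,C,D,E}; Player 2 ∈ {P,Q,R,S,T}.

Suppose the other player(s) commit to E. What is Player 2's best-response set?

BR_2 = {T}

u_2(P vs E) = 3
u_2(Q vs E) = 1
u_2(R vs E) = 3
u_2(S vs E) = 4
u_2(T vs E) = 5
max payoff 5 at {T}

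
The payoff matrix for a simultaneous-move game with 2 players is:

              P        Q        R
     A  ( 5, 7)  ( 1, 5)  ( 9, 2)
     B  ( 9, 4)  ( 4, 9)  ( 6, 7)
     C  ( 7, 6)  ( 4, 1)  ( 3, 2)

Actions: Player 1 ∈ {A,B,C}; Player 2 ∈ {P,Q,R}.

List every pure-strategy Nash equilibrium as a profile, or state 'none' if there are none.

(A,P): not NE [P1→B gives 9>5]
(A,Q): not NE [P1→C gives 4>1; P2→P gives 7>5]
(A,R): not NE [P2→P gives 7>2]
(B,P): not NE [P2→Q gives 9>4]
(B,Q): NE
(B,R): not NE [P1→A gives 9>6; P2→Q gives 9>7]
(C,P): not NE [P1→B gives 9>7]
(C,Q): not NE [P2→P gives 6>1]
(C,R): not NE [P1→A gives 9>3; P2→P gives 6>2]

Nash profiles: (B,Q)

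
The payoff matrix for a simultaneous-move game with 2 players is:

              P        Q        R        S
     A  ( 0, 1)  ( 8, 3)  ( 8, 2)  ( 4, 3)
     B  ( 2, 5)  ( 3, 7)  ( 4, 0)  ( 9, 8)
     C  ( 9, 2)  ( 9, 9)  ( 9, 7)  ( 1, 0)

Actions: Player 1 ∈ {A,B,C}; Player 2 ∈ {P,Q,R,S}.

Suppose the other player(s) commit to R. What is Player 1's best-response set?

u_1(A vs R) = 8
u_1(B vs R) = 4
u_1(C vs R) = 9
max payoff 9 at {C}

P1 best: {C}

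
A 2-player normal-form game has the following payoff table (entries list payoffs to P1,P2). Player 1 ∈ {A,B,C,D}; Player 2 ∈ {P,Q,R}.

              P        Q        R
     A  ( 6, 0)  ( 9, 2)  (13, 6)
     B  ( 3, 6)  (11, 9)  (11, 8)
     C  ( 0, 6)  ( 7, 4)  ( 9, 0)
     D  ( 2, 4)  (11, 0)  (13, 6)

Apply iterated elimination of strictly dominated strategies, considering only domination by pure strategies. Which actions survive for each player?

P1 drop C (A beats it: P:6>0 Q:9>7 R:13>9)
P2 drop P (R beats it: A:6>0 B:8>6 D:6>4)
P1→{A,B,D} P2→{Q,R}

Remaining: P1:{A,B,D} P2:{Q,R}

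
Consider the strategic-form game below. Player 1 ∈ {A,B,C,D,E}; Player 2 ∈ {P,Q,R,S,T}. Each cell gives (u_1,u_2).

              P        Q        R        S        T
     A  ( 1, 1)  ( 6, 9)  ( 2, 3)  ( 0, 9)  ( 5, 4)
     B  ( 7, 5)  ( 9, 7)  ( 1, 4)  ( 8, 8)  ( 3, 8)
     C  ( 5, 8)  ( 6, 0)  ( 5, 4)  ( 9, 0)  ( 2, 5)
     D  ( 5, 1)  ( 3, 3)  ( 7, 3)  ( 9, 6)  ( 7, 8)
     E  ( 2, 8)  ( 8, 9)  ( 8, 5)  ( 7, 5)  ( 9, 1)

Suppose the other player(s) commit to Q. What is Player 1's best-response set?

u_1(A vs Q) = 6
u_1(B vs Q) = 9
u_1(C vs Q) = 6
u_1(D vs Q) = 3
u_1(E vs Q) = 8
max payoff 9 at {B}

P1 best: {B}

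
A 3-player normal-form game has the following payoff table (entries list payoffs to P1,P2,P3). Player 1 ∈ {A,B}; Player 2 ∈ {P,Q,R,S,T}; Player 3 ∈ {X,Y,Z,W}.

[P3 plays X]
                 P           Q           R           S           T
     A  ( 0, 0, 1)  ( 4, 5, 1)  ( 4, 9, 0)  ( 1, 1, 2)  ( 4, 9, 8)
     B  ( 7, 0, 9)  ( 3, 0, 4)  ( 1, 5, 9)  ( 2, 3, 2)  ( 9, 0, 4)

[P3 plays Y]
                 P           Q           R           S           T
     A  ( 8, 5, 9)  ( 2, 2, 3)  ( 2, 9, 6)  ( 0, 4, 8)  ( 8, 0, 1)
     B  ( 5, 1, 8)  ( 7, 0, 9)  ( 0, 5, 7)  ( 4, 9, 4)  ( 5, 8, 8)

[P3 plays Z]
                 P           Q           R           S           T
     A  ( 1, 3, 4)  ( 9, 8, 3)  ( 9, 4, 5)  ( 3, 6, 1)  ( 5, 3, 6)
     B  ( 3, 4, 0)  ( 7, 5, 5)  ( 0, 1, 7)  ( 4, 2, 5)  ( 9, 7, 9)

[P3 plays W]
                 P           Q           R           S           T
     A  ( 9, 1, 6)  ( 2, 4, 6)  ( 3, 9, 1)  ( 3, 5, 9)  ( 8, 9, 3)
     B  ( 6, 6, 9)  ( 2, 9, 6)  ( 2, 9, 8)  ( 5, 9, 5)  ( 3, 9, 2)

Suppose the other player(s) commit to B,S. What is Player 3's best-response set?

u_3(X vs B,S) = 2
u_3(Y vs B,S) = 4
u_3(Z vs B,S) = 5
u_3(W vs B,S) = 5
max payoff 5 at {Z,W}

argmax u_3 = {Z,W}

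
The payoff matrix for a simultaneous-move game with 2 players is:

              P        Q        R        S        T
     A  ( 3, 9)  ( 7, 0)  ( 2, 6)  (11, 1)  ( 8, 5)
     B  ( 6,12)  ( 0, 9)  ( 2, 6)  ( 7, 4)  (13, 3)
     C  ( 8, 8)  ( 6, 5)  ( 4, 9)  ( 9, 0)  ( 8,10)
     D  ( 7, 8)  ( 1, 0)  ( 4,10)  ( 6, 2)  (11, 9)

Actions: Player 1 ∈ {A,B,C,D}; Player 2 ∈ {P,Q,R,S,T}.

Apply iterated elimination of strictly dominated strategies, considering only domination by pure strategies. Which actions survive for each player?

P2 drop Q (P beats it: A:9>0 B:12>9 C:8>5 D:8>0)
P2 drop S (P beats it: A:9>1 B:12>4 C:8>0 D:8>2)
P1 drop A (D beats it: P:7>3 R:4>2 T:11>8)
P1→{B,C,D} P2→{P,R,T}

IESDS → P1:{B,C,D} P2:{P,R,T}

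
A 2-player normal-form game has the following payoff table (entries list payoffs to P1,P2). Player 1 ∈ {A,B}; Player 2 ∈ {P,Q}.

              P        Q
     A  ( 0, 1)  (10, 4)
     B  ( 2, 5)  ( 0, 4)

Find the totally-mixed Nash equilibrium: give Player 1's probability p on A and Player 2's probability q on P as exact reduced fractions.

(p,q) = (1/4, 5/6)

P1 indiff ⇒ q·0+(1-q)·10 = q·2+(1-q)·0 ⇒ q(-2) = (1-q)(-10) ⇒ q = 5/6
P2 indiff ⇒ p·1+(1-p)·5 = p·4+(1-p)·4 ⇒ p(-3) = (1-p)(-1) ⇒ p = 1/4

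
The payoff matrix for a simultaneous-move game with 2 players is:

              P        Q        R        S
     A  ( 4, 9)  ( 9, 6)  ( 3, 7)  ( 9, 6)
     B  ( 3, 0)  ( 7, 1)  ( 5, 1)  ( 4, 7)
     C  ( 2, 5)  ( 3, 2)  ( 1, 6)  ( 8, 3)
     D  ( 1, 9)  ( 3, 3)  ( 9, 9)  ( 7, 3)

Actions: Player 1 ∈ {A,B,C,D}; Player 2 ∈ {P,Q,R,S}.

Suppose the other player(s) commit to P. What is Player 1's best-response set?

argmax u_1 = {A}

u_1(A vs P) = 4
u_1(B vs P) = 3
u_1(C vs P) = 2
u_1(D vs P) = 1
max payoff 4 at {A}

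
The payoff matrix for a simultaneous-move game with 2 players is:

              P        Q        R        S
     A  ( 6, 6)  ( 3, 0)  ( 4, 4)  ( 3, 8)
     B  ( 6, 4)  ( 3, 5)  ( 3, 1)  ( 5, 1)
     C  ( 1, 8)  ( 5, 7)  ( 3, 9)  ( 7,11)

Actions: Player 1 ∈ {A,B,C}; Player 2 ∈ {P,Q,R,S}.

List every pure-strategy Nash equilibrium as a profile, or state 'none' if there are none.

(A,P): not NE [P2→S gives 8>6]
(A,Q): not NE [P1→C gives 5>3; P2→S gives 8>0]
(A,R): not NE [P2→S gives 8>4]
(A,S): not NE [P1→C gives 7>3]
(B,P): not NE [P2→Q gives 5>4]
(B,Q): not NE [P1→C gives 5>3]
(B,R): not NE [P1→A gives 4>3; P2→Q gives 5>1]
(B,S): not NE [P1→C gives 7>5; P2→Q gives 5>1]
(C,P): not NE [P1→B gives 6>1; P2→S gives 11>8]
(C,Q): not NE [P2→S gives 11>7]
(C,R): not NE [P1→A gives 4>3; P2→S gives 11>9]
(C,S): NE

Nash profiles: (C,S)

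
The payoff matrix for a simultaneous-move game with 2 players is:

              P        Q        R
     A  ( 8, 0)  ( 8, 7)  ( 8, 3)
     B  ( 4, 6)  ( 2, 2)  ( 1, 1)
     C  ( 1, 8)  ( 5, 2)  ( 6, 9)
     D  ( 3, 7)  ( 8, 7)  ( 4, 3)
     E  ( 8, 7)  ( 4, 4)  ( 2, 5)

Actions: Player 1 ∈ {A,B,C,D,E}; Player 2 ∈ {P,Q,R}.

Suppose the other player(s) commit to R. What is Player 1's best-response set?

u_1(A vs R) = 8
u_1(B vs R) = 1
u_1(C vs R) = 6
u_1(D vs R) = 4
u_1(E vs R) = 2
max payoff 8 at {A}

argmax u_1 = {A}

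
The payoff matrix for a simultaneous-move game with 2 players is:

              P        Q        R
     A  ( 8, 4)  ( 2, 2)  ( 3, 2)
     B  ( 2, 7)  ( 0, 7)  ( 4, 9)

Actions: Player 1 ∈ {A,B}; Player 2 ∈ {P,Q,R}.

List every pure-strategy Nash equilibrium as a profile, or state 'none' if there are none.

NE set: (A,P), (B,R)

(A,P): NE
(A,Q): not NE [P2→P gives 4>2]
(A,R): not NE [P1→B gives 4>3; P2→P gives 4>2]
(B,P): not NE [P1→A gives 8>2; P2→R gives 9>7]
(B,Q): not NE [P1→A gives 2>0; P2→R gives 9>7]
(B,R): NE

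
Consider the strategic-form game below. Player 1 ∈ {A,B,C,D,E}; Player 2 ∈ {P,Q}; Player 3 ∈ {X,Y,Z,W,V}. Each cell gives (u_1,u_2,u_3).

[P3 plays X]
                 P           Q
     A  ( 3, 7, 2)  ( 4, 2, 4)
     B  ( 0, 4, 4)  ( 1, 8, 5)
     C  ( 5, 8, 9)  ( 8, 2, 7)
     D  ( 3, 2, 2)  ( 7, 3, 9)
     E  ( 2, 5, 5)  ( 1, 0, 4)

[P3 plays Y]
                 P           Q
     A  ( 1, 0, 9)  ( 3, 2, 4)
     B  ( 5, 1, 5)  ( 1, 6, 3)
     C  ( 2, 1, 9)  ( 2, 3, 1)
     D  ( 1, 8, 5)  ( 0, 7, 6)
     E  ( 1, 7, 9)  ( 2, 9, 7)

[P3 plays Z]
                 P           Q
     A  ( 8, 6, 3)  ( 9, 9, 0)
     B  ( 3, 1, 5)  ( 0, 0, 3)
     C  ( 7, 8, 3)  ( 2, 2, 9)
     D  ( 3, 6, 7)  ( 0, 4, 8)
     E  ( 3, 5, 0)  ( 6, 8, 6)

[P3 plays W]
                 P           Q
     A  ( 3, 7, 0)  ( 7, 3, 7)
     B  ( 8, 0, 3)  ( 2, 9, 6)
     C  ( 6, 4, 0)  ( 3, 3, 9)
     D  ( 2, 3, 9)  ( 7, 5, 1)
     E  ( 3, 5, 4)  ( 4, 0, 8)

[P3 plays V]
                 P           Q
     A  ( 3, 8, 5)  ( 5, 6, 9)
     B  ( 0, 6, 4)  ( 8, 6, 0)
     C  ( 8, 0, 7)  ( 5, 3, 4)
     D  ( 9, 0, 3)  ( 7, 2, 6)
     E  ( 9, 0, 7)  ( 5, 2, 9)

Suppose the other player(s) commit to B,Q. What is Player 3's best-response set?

u_3(X vs B,Q) = 5
u_3(Y vs B,Q) = 3
u_3(Z vs B,Q) = 3
u_3(W vs B,Q) = 6
u_3(V vs B,Q) = 0
max payoff 6 at {W}

argmax u_3 = {W}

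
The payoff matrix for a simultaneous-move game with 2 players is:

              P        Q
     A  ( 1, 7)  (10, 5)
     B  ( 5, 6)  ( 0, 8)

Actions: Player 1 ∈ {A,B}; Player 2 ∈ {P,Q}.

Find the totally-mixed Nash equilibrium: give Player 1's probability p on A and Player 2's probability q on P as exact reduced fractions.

P1 indiff ⇒ q·1+(1-q)·10 = q·5+(1-q)·0 ⇒ q(-4) = (1-q)(-10) ⇒ q = 5/7
P2 indiff ⇒ p·7+(1-p)·6 = p·5+(1-p)·8 ⇒ p(2) = (1-p)(2) ⇒ p = 1/2

p=1/2, q=5/7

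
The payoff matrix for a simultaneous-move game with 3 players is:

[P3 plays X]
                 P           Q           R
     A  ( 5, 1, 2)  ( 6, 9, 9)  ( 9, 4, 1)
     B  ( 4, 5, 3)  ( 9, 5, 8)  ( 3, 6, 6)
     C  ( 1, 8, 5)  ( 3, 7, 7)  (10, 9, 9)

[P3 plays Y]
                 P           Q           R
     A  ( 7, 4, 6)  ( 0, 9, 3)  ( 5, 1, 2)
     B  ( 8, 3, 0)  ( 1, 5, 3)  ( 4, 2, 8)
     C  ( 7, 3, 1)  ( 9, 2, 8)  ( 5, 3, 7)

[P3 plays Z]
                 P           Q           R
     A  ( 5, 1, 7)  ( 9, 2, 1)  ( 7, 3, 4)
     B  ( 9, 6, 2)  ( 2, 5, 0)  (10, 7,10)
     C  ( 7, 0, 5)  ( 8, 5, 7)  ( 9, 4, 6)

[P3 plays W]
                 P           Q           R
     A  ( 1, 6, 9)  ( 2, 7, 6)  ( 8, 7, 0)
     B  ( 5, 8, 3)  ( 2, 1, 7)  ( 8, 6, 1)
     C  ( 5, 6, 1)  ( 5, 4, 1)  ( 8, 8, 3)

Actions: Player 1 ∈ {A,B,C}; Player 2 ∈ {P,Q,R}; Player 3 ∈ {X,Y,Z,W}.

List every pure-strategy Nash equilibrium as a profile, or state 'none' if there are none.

(A,P,X): not NE [P2→Q gives 9>1; P3→W gives 9>2]
(A,P,Y): not NE [P1→B gives 8>7; P2→Q gives 9>4; P3→W gives 9>6]
(A,P,Z): not NE [P1→B gives 9>5; P2→R gives 3>1; P3→W gives 9>7]
(A,P,W): not NE [P1→C gives 5>1; P2→R gives 7>6]
(A,Q,X): not NE [P1→B gives 9>6]
(A,Q,Y): not NE [P1→C gives 9>0; P3→X gives 9>3]
(A,Q,Z): not NE [P2→R gives 3>2; P3→X gives 9>1]
(A,Q,W): not NE [P1→C gives 5>2; P3→X gives 9>6]
(A,R,X): not NE [P1→C gives 10>9; P2→Q gives 9>4; P3→Z gives 4>1]
(A,R,Y): not NE [P2→Q gives 9>1; P3→Z gives 4>2]
(A,R,Z): not NE [P1→B gives 10>7]
(A,R,W): not NE [P3→Z gives 4>0]
(B,P,X): not NE [P1→A gives 5>4; P2→R gives 6>5]
(B,P,Y): not NE [P2→Q gives 5>3; P3→W gives 3>0]
(B,P,Z): not NE [P2→R gives 7>6; P3→W gives 3>2]
(B,P,W): NE
(B,Q,X): not NE [P2→R gives 6>5]
(B,Q,Y): not NE [P1→C gives 9>1; P3→X gives 8>3]
(B,Q,Z): not NE [P1→A gives 9>2; P2→R gives 7>5; P3→X gives 8>0]
(B,Q,W): not NE [P1→C gives 5>2; P2→P gives 8>1; P3→X gives 8>7]
(B,R,X): not NE [P1→C gives 10>3; P3→Z gives 10>6]
(B,R,Y): not NE [P1→C gives 5>4; P2→Q gives 5>2; P3→Z gives 10>8]
(B,R,Z): NE
(B,R,W): not NE [P2→P gives 8>6; P3→Z gives 10>1]
(C,P,X): not NE [P1→A gives 5>1; P2→R gives 9>8]
(C,P,Y): not NE [P1→B gives 8>7; P3→Z gives 5>1]
(C,P,Z): not NE [P1→B gives 9>7; P2→Q gives 5>0]
(C,P,W): not NE [P2→R gives 8>6; P3→Z gives 5>1]
(C,Q,X): not NE [P1→B gives 9>3; P2→R gives 9>7; P3→Y gives 8>7]
(C,Q,Y): not NE [P2→R gives 3>2]
(C,Q,Z): not NE [P1→A gives 9>8; P3→Y gives 8>7]
(C,Q,W): not NE [P2→R gives 8>4; P3→Y gives 8>1]
(C,R,X): NE
(C,R,Y): not NE [P3→X gives 9>7]
(C,R,Z): not NE [P1→B gives 10>9; P2→Q gives 5>4; P3→X gives 9>6]
(C,R,W): not NE [P3→X gives 9>3]

Nash profiles: (B,P,W), (B,R,Z), (C,R,X)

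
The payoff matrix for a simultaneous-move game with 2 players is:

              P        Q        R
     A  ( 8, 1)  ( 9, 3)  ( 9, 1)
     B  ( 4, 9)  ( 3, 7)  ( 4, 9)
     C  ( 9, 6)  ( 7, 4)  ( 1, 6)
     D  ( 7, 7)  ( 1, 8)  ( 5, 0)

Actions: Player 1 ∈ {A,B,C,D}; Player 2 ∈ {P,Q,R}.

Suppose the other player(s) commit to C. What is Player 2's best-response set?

BR_2 = {P,R}

u_2(P vs C) = 6
u_2(Q vs C) = 4
u_2(R vs C) = 6
max payoff 6 at {P,R}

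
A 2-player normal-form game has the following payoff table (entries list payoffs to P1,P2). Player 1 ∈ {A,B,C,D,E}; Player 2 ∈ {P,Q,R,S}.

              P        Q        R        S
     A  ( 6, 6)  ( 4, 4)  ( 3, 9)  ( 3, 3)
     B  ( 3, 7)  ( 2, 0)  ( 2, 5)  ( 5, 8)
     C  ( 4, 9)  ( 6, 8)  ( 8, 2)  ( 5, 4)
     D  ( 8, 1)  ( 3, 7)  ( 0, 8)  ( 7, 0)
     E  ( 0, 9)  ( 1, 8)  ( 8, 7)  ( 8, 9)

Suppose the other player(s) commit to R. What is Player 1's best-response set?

u_1(A vs R) = 3
u_1(B vs R) = 2
u_1(C vs R) = 8
u_1(D vs R) = 0
u_1(E vs R) = 8
max payoff 8 at {C,E}

BR_1 = {C,E}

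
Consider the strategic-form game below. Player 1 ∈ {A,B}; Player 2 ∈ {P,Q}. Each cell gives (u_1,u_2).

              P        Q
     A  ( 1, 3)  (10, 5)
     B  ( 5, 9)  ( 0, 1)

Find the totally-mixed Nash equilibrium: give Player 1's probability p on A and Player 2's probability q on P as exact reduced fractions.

P1 indiff ⇒ q·1+(1-q)·10 = q·5+(1-q)·0 ⇒ q(-4) = (1-q)(-10) ⇒ q = 5/7
P2 indiff ⇒ p·3+(1-p)·9 = p·5+(1-p)·1 ⇒ p(-2) = (1-p)(-8) ⇒ p = 4/5

(p,q) = (4/5, 5/7)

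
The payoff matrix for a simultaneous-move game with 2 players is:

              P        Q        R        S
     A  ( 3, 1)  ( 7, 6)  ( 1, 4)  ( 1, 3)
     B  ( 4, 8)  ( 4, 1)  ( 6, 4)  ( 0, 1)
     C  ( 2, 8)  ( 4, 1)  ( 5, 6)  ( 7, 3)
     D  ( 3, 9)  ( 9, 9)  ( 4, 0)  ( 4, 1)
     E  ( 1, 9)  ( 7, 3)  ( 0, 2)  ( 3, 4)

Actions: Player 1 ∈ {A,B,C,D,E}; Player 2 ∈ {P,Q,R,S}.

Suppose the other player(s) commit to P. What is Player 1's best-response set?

P1 best: {B}

u_1(A vs P) = 3
u_1(B vs P) = 4
u_1(C vs P) = 2
u_1(D vs P) = 3
u_1(E vs P) = 1
max payoff 4 at {B}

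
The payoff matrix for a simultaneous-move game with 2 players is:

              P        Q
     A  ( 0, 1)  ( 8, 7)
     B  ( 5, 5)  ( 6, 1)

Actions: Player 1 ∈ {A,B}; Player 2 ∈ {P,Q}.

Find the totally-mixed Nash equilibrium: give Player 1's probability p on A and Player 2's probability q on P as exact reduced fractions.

p=2/5, q=2/7

P1 indiff ⇒ q·0+(1-q)·8 = q·5+(1-q)·6 ⇒ q(-5) = (1-q)(-2) ⇒ q = 2/7
P2 indiff ⇒ p·1+(1-p)·5 = p·7+(1-p)·1 ⇒ p(-6) = (1-p)(-4) ⇒ p = 2/5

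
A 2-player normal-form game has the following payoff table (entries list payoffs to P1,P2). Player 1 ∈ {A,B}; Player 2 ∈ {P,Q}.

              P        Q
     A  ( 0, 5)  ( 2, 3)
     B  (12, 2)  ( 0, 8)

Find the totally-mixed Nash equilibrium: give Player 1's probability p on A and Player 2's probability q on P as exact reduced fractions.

P1 indiff ⇒ q·0+(1-q)·2 = q·12+(1-q)·0 ⇒ q(-12) = (1-q)(-2) ⇒ q = 1/7
P2 indiff ⇒ p·5+(1-p)·2 = p·3+(1-p)·8 ⇒ p(2) = (1-p)(6) ⇒ p = 3/4

(p,q) = (3/4, 1/7)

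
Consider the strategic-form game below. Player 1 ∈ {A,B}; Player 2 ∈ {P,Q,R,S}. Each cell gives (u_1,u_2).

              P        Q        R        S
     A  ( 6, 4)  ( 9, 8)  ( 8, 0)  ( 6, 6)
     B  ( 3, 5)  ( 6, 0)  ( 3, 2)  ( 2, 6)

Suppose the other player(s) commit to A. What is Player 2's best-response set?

u_2(P vs A) = 4
u_2(Q vs A) = 8
u_2(R vs A) = 0
u_2(S vs A) = 6
max payoff 8 at {Q}

argmax u_2 = {Q}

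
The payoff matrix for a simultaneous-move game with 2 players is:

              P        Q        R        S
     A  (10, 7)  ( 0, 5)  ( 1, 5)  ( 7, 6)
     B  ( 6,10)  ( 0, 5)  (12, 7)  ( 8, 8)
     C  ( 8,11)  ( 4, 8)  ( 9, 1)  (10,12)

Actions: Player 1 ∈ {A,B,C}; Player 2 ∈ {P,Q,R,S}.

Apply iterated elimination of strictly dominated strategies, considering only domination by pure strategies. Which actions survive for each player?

Remaining: P1:{A,C} P2:{P,S}

P2 drop Q (P beats it: A:7>5 B:10>5 C:11>8)
P2 drop R (P beats it: A:7>5 B:10>7 C:11>1)
P1 drop B (C beats it: P:8>6 S:10>8)
P1→{A,C} P2→{P,S}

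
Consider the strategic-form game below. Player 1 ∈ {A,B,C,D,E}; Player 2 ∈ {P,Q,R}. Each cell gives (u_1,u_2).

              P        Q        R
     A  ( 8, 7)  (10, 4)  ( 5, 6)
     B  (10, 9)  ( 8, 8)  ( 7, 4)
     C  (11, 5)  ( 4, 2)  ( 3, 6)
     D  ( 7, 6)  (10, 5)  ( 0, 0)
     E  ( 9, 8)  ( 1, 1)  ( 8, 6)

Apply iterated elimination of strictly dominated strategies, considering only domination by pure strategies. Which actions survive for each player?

IESDS → P1:{B,C,E} P2:{P,R}

P2 drop Q (P beats it: A:7>4 B:9>8 C:5>2 D:6>5 E:8>1)
P1 drop A (B beats it: P:10>8 R:7>5)
P1 drop D (B beats it: P:10>7 R:7>0)
P1→{B,C,E} P2→{P,R}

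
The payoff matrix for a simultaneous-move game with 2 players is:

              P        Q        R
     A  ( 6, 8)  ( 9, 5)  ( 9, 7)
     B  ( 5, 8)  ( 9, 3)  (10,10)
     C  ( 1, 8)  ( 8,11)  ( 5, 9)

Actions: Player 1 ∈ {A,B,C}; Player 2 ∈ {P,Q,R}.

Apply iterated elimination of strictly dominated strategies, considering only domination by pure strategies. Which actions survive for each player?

P1 drop C (A beats it: P:6>1 Q:9>8 R:9>5)
P2 drop Q (P beats it: A:8>5 B:8>3)
P1→{A,B} P2→{P,R}

Survivors P1:{A,B} P2:{P,R}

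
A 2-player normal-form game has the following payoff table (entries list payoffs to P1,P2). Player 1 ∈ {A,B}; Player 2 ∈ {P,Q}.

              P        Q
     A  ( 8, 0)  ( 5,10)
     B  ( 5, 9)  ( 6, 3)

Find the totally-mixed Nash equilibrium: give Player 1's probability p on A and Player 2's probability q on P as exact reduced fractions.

P1 indiff ⇒ q·8+(1-q)·5 = q·5+(1-q)·6 ⇒ q(3) = (1-q)(1) ⇒ q = 1/4
P2 indiff ⇒ p·0+(1-p)·9 = p·10+(1-p)·3 ⇒ p(-10) = (1-p)(-6) ⇒ p = 3/8

P1 mixes 3/8 on A; P2 mixes 1/4 on P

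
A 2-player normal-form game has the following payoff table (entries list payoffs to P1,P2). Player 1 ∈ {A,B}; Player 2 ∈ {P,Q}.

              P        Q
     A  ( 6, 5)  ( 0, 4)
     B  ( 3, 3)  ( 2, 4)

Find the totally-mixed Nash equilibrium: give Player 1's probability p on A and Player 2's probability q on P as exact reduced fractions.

p=1/2, q=2/5

P1 indiff ⇒ q·6+(1-q)·0 = q·3+(1-q)·2 ⇒ q(3) = (1-q)(2) ⇒ q = 2/5
P2 indiff ⇒ p·5+(1-p)·3 = p·4+(1-p)·4 ⇒ p(1) = (1-p)(1) ⇒ p = 1/2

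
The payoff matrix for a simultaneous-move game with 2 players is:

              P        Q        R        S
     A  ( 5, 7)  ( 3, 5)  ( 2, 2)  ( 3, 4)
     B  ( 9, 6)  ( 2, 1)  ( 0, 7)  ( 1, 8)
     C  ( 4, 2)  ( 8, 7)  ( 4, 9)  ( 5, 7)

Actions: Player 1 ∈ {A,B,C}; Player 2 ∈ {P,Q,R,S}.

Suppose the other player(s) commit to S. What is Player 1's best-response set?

P1 best: {C}

u_1(A vs S) = 3
u_1(B vs S) = 1
u_1(C vs S) = 5
max payoff 5 at {C}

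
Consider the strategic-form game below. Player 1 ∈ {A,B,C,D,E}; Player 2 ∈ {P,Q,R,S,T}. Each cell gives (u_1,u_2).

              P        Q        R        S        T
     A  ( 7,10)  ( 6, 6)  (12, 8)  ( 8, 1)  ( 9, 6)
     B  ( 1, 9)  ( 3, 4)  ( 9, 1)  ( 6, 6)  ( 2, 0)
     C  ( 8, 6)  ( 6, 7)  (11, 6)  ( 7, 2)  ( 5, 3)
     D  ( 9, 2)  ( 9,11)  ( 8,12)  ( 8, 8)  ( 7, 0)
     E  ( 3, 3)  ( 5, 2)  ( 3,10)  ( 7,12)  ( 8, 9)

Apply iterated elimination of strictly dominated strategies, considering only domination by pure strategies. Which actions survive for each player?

Survivors P1:{A,C,D} P2:{P,Q,R}

P1 drop B (A beats it: P:7>1 Q:6>3 R:12>9 S:8>6 T:9>2)
P1 drop E (A beats it: P:7>3 Q:6>5 R:12>3 S:8>7 T:9>8)
P2 drop S (Q beats it: A:6>1 C:7>2 D:11>8)
P2 drop T (P beats it: A:10>6 C:6>3 D:2>0)
P1→{A,C,D} P2→{P,Q,R}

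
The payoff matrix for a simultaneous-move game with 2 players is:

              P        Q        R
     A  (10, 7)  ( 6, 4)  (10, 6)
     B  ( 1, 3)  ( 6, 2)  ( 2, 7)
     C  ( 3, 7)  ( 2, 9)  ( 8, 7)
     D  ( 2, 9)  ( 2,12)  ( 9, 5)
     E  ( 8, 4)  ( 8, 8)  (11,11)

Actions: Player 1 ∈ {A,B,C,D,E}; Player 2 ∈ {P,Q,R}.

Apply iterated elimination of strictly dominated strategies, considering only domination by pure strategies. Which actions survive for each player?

P1 drop B (E beats it: P:8>1 Q:8>6 R:11>2)
P1 drop C (A beats it: P:10>3 Q:6>2 R:10>8)
P1 drop D (A beats it: P:10>2 Q:6>2 R:10>9)
P2 drop Q (R beats it: A:6>4 E:11>8)
P1→{A,E} P2→{P,R}

Survivors P1:{A,E} P2:{P,R}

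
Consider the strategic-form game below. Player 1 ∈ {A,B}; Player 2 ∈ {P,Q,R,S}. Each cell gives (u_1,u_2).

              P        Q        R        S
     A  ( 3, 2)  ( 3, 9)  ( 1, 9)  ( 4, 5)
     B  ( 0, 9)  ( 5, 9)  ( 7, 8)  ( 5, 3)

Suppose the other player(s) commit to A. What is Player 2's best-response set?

u_2(P vs A) = 2
u_2(Q vs A) = 9
u_2(R vs A) = 9
u_2(S vs A) = 5
max payoff 9 at {Q,R}

BR_2 = {Q,R}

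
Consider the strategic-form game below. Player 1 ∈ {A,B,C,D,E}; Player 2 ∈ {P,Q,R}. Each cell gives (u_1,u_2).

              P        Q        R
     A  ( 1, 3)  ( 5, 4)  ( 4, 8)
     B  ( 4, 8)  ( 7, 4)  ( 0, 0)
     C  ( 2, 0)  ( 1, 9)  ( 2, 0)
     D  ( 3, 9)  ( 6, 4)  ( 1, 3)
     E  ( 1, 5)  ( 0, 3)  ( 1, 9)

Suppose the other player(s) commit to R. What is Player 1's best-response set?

BR_1 = {A}

u_1(A vs R) = 4
u_1(B vs R) = 0
u_1(C vs R) = 2
u_1(D vs R) = 1
u_1(E vs R) = 1
max payoff 4 at {A}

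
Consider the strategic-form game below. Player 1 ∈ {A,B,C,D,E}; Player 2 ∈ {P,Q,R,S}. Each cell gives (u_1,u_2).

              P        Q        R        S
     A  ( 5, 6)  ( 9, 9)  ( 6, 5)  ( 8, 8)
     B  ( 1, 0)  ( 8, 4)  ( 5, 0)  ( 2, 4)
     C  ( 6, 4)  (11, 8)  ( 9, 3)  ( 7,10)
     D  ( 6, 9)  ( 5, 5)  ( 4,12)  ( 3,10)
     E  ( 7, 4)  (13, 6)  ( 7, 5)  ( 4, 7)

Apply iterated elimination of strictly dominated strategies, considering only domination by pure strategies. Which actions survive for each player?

P1 drop B (A beats it: P:5>1 Q:9>8 R:6>5 S:8>2)
P1 drop D (E beats it: P:7>6 Q:13>5 R:7>4 S:4>3)
P2 drop P (Q beats it: A:9>6 C:8>4 E:6>4)
P2 drop R (Q beats it: A:9>5 C:8>3 E:6>5)
P1→{A,C,E} P2→{Q,S}

IESDS → P1:{A,C,E} P2:{Q,S}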